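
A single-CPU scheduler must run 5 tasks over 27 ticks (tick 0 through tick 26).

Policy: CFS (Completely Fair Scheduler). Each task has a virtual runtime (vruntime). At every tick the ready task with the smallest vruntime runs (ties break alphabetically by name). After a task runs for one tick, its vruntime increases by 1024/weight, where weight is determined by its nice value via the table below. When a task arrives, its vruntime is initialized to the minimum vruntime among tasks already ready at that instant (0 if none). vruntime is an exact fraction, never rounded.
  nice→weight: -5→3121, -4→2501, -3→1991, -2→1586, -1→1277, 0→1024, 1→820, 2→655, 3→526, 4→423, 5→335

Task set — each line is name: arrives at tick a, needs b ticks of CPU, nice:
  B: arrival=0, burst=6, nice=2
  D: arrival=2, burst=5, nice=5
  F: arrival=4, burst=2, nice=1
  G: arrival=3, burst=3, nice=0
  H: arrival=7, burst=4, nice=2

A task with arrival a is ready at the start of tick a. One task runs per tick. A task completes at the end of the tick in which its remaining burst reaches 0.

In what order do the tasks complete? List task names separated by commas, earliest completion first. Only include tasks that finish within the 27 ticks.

t=0: vr[B=0] → run B
t=1: vr[B=1024/655] → run B
t=2: vr[B=2048/655 D=2048/655] → run B
t=3: vr[B=3072/655 D=2048/655 G=2048/655] → run D
t=4: vr[B=3072/655 D=54272/8777 F=2048/655 G=2048/655] → run F
t=5: vr[B=3072/655 D=54272/8777 F=117504/26855 G=2048/655] → run G
t=6: vr[B=3072/655 D=54272/8777 F=117504/26855 G=2703/655] → run G
t=7: vr[B=3072/655 D=54272/8777 F=117504/26855 G=3358/655 H=117504/26855] → run F
t=8: vr[B=3072/655 D=54272/8777 G=3358/655 H=117504/26855] → run H
t=9: vr[B=3072/655 D=54272/8777 G=3358/655 H=159488/26855] → run B
t=10: vr[B=4096/655 D=54272/8777 G=3358/655 H=159488/26855] → run G
t=11: vr[B=4096/655 D=54272/8777 H=159488/26855] → run H
t=12: vr[B=4096/655 D=54272/8777 H=201472/26855] → run D
t=13: vr[B=4096/655 D=405504/43885 H=201472/26855] → run B
t=14: vr[B=1024/131 D=405504/43885 H=201472/26855] → run H
t=15: vr[B=1024/131 D=405504/43885 H=243456/26855] → run B
t=16: vr[D=405504/43885 H=243456/26855] → run H
t=17: vr[D=405504/43885] → run D
t=18: vr[D=539648/43885] → run D
t=19: vr[D=673792/43885] → run D
t=20: (idle)
t=21: (idle)
t=22: (idle)
t=23: (idle)
t=24: (idle)
t=25: (idle)
t=26: (idle)

completion order = F, G, B, H, D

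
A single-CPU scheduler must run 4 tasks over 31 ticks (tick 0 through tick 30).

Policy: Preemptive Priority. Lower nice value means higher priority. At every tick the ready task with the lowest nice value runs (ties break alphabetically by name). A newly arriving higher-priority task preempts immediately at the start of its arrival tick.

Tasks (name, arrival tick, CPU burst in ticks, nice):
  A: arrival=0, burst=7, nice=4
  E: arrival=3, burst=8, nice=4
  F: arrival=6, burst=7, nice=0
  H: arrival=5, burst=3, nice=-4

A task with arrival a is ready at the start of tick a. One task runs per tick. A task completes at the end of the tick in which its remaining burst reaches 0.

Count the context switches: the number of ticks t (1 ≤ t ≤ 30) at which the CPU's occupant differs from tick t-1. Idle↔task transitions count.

context switches = 5

t=0: ready={A} → run A
t=1: ready={A} → run A
t=2: ready={A} → run A
t=3: ready={A,E} → run A
t=4: ready={A,E} → run A
t=5: ready={A,E,H} → run H
t=6: ready={A,E,F,H} → run H
t=7: ready={A,E,F,H} → run H
t=8: ready={A,E,F} → run F
t=9: ready={A,E,F} → run F
t=10: ready={A,E,F} → run F
t=11: ready={A,E,F} → run F
t=12: ready={A,E,F} → run F
t=13: ready={A,E,F} → run F
t=14: ready={A,E,F} → run F
t=15: ready={A,E} → run A
t=16: ready={A,E} → run A
t=17: ready={E} → run E
t=18: ready={E} → run E
t=19: ready={E} → run E
t=20: ready={E} → run E
t=21: ready={E} → run E
t=22: ready={E} → run E
t=23: ready={E} → run E
t=24: ready={E} → run E
t=25: (idle)
t=26: (idle)
t=27: (idle)
t=28: (idle)
t=29: (idle)
t=30: (idle)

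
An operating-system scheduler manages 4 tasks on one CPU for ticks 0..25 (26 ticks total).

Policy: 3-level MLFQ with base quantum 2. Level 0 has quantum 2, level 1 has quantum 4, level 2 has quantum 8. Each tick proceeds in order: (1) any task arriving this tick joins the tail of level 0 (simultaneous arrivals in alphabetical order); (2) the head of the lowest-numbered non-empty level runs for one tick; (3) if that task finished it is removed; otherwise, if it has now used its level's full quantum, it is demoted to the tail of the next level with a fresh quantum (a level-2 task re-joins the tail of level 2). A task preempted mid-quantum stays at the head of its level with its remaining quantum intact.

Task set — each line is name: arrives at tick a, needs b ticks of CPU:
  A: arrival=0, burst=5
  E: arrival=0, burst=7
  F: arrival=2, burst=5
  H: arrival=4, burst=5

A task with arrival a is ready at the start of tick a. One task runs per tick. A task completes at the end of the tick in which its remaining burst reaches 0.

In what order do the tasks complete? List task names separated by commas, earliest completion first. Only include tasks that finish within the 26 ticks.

completion order = A, F, H, E

t=0: L0/L1/L2 = AE/-/- → run A
t=1: L0/L1/L2 = AE/-/- → run A
t=2: L0/L1/L2 = EF/A/- → run E
t=3: L0/L1/L2 = EF/A/- → run E
t=4: L0/L1/L2 = FH/AE/- → run F
t=5: L0/L1/L2 = FH/AE/- → run F
t=6: L0/L1/L2 = H/AEF/- → run H
t=7: L0/L1/L2 = H/AEF/- → run H
t=8: L0/L1/L2 = -/AEFH/- → run A
t=9: L0/L1/L2 = -/AEFH/- → run A
t=10: L0/L1/L2 = -/AEFH/- → run A
t=11: L0/L1/L2 = -/EFH/- → run E
t=12: L0/L1/L2 = -/EFH/- → run E
t=13: L0/L1/L2 = -/EFH/- → run E
t=14: L0/L1/L2 = -/EFH/- → run E
t=15: L0/L1/L2 = -/FH/E → run F
t=16: L0/L1/L2 = -/FH/E → run F
t=17: L0/L1/L2 = -/FH/E → run F
t=18: L0/L1/L2 = -/H/E → run H
t=19: L0/L1/L2 = -/H/E → run H
t=20: L0/L1/L2 = -/H/E → run H
t=21: L0/L1/L2 = -/-/E → run E
t=22: (idle)
t=23: (idle)
t=24: (idle)
t=25: (idle)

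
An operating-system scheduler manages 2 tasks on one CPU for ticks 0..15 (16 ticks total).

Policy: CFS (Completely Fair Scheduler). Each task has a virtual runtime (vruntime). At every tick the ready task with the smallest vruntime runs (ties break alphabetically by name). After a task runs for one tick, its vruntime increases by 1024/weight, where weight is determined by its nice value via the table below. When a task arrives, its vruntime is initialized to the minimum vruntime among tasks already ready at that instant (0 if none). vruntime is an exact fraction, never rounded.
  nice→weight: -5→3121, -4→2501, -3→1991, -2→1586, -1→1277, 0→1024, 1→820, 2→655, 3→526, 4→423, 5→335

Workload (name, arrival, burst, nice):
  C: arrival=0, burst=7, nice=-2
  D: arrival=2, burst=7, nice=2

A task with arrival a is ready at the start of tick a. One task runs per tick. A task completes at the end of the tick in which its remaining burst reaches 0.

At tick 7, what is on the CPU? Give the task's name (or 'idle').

running at tick 7 = C

t=0: vr[C=0] → run C
t=1: vr[C=512/793] → run C
t=2: vr[C=1024/793 D=1024/793] → run C
t=3: vr[C=1536/793 D=1024/793] → run D
t=4: vr[C=1536/793 D=1482752/519415] → run C
t=5: vr[C=2048/793 D=1482752/519415] → run C
t=6: vr[C=2560/793 D=1482752/519415] → run D
t=7: vr[C=2560/793 D=2294784/519415] → run C
t=8: vr[C=3072/793 D=2294784/519415] → run C
t=9: vr[D=2294784/519415] → run D
t=10: vr[D=3106816/519415] → run D
t=11: vr[D=3918848/519415] → run D
t=12: vr[D=946176/103883] → run D
t=13: vr[D=5542912/519415] → run D
t=14: (idle)
t=15: (idle)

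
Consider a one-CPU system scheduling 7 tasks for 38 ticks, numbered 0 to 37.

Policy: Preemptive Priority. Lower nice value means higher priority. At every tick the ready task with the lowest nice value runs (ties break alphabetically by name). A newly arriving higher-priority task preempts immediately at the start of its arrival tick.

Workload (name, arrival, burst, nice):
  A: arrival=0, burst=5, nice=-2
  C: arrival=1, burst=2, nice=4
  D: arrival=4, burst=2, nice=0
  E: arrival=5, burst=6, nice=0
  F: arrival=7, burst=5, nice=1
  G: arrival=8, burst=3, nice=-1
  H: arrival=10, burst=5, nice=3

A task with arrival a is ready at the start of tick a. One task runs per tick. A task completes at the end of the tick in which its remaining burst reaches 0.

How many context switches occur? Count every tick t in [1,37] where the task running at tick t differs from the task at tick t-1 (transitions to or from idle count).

context switches = 8

t=0: ready={A} → run A
t=1: ready={A,C} → run A
t=2: ready={A,C} → run A
t=3: ready={A,C} → run A
t=4: ready={A,C,D} → run A
t=5: ready={C,D,E} → run D
t=6: ready={C,D,E} → run D
t=7: ready={C,E,F} → run E
t=8: ready={C,E,F,G} → run G
t=9: ready={C,E,F,G} → run G
t=10: ready={C,E,F,G,H} → run G
t=11: ready={C,E,F,H} → run E
t=12: ready={C,E,F,H} → run E
t=13: ready={C,E,F,H} → run E
t=14: ready={C,E,F,H} → run E
t=15: ready={C,E,F,H} → run E
t=16: ready={C,F,H} → run F
t=17: ready={C,F,H} → run F
t=18: ready={C,F,H} → run F
t=19: ready={C,F,H} → run F
t=20: ready={C,F,H} → run F
t=21: ready={C,H} → run H
t=22: ready={C,H} → run H
t=23: ready={C,H} → run H
t=24: ready={C,H} → run H
t=25: ready={C,H} → run H
t=26: ready={C} → run C
t=27: ready={C} → run C
t=28: (idle)
t=29: (idle)
t=30: (idle)
t=31: (idle)
t=32: (idle)
t=33: (idle)
t=34: (idle)
t=35: (idle)
t=36: (idle)
t=37: (idle)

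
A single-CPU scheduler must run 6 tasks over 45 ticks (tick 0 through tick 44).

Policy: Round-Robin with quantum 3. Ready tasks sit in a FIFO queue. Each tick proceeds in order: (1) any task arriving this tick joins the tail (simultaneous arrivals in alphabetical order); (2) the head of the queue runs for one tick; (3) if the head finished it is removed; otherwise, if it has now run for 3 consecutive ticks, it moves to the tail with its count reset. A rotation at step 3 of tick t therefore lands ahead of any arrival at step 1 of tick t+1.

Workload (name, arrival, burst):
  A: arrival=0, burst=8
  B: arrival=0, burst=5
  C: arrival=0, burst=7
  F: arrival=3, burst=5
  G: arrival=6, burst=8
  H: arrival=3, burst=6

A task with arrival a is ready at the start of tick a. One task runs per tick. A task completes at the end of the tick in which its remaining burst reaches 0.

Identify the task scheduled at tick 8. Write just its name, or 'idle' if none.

t=0: queue=[A,B,C] q_used=0 → run A
t=1: queue=[A,B,C] q_used=1 → run A
t=2: queue=[A,B,C] q_used=2 → run A
t=3: queue=[B,C,A,F,H] q_used=0 → run B
t=4: queue=[B,C,A,F,H] q_used=1 → run B
t=5: queue=[B,C,A,F,H] q_used=2 → run B
t=6: queue=[C,A,F,H,B,G] q_used=0 → run C
t=7: queue=[C,A,F,H,B,G] q_used=1 → run C
t=8: queue=[C,A,F,H,B,G] q_used=2 → run C
t=9: queue=[A,F,H,B,G,C] q_used=0 → run A
t=10: queue=[A,F,H,B,G,C] q_used=1 → run A
t=11: queue=[A,F,H,B,G,C] q_used=2 → run A
t=12: queue=[F,H,B,G,C,A] q_used=0 → run F
t=13: queue=[F,H,B,G,C,A] q_used=1 → run F
t=14: queue=[F,H,B,G,C,A] q_used=2 → run F
t=15: queue=[H,B,G,C,A,F] q_used=0 → run H
t=16: queue=[H,B,G,C,A,F] q_used=1 → run H
t=17: queue=[H,B,G,C,A,F] q_used=2 → run H
t=18: queue=[B,G,C,A,F,H] q_used=0 → run B
t=19: queue=[B,G,C,A,F,H] q_used=1 → run B
t=20: queue=[G,C,A,F,H] q_used=0 → run G
t=21: queue=[G,C,A,F,H] q_used=1 → run G
t=22: queue=[G,C,A,F,H] q_used=2 → run G
t=23: queue=[C,A,F,H,G] q_used=0 → run C
t=24: queue=[C,A,F,H,G] q_used=1 → run C
t=25: queue=[C,A,F,H,G] q_used=2 → run C
t=26: queue=[A,F,H,G,C] q_used=0 → run A
t=27: queue=[A,F,H,G,C] q_used=1 → run A
t=28: queue=[F,H,G,C] q_used=0 → run F
t=29: queue=[F,H,G,C] q_used=1 → run F
t=30: queue=[H,G,C] q_used=0 → run H
t=31: queue=[H,G,C] q_used=1 → run H
t=32: queue=[H,G,C] q_used=2 → run H
t=33: queue=[G,C] q_used=0 → run G
t=34: queue=[G,C] q_used=1 → run G
t=35: queue=[G,C] q_used=2 → run G
t=36: queue=[C,G] q_used=0 → run C
t=37: queue=[G] q_used=0 → run G
t=38: queue=[G] q_used=1 → run G
t=39: (idle)
t=40: (idle)
t=41: (idle)
t=42: (idle)
t=43: (idle)
t=44: (idle)

running at tick 8 = C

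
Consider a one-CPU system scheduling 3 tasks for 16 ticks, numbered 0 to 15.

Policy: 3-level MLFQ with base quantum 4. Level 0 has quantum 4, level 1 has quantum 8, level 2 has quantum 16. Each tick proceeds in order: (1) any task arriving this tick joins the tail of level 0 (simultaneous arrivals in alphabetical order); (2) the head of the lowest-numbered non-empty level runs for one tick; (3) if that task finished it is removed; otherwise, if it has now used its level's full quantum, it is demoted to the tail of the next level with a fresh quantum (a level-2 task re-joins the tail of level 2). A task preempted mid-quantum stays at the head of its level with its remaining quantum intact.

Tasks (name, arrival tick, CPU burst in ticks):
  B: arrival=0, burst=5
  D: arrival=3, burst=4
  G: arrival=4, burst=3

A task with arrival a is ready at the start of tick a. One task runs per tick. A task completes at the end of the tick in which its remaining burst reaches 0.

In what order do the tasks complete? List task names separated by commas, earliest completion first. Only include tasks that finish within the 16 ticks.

completion order = D, G, B

t=0: L0/L1/L2 = B/-/- → run B
t=1: L0/L1/L2 = B/-/- → run B
t=2: L0/L1/L2 = B/-/- → run B
t=3: L0/L1/L2 = BD/-/- → run B
t=4: L0/L1/L2 = DG/B/- → run D
t=5: L0/L1/L2 = DG/B/- → run D
t=6: L0/L1/L2 = DG/B/- → run D
t=7: L0/L1/L2 = DG/B/- → run D
t=8: L0/L1/L2 = G/B/- → run G
t=9: L0/L1/L2 = G/B/- → run G
t=10: L0/L1/L2 = G/B/- → run G
t=11: L0/L1/L2 = -/B/- → run B
t=12: (idle)
t=13: (idle)
t=14: (idle)
t=15: (idle)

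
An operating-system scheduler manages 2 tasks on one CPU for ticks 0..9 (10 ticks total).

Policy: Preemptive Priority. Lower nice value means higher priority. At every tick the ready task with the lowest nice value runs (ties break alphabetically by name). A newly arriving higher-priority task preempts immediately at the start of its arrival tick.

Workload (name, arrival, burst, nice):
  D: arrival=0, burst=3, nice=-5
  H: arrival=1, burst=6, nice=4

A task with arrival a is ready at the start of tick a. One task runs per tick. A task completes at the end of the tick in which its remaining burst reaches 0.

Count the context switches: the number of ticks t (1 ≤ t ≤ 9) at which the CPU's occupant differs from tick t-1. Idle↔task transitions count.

t=0: ready={D} → run D
t=1: ready={D,H} → run D
t=2: ready={D,H} → run D
t=3: ready={H} → run H
t=4: ready={H} → run H
t=5: ready={H} → run H
t=6: ready={H} → run H
t=7: ready={H} → run H
t=8: ready={H} → run H
t=9: (idle)

context switches = 2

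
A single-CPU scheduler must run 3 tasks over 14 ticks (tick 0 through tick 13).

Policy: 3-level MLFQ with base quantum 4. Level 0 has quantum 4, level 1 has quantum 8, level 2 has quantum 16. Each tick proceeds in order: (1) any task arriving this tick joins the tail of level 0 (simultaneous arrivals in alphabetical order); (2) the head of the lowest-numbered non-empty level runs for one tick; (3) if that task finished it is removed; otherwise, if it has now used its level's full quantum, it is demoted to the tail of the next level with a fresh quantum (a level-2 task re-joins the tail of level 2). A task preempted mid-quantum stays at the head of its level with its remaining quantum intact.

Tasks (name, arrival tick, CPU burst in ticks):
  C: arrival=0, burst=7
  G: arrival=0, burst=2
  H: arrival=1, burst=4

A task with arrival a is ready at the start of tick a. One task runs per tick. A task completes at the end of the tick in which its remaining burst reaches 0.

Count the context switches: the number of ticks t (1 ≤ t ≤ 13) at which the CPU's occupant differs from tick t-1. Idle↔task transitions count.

t=0: L0/L1/L2 = CG/-/- → run C
t=1: L0/L1/L2 = CGH/-/- → run C
t=2: L0/L1/L2 = CGH/-/- → run C
t=3: L0/L1/L2 = CGH/-/- → run C
t=4: L0/L1/L2 = GH/C/- → run G
t=5: L0/L1/L2 = GH/C/- → run G
t=6: L0/L1/L2 = H/C/- → run H
t=7: L0/L1/L2 = H/C/- → run H
t=8: L0/L1/L2 = H/C/- → run H
t=9: L0/L1/L2 = H/C/- → run H
t=10: L0/L1/L2 = -/C/- → run C
t=11: L0/L1/L2 = -/C/- → run C
t=12: L0/L1/L2 = -/C/- → run C
t=13: (idle)

context switches = 4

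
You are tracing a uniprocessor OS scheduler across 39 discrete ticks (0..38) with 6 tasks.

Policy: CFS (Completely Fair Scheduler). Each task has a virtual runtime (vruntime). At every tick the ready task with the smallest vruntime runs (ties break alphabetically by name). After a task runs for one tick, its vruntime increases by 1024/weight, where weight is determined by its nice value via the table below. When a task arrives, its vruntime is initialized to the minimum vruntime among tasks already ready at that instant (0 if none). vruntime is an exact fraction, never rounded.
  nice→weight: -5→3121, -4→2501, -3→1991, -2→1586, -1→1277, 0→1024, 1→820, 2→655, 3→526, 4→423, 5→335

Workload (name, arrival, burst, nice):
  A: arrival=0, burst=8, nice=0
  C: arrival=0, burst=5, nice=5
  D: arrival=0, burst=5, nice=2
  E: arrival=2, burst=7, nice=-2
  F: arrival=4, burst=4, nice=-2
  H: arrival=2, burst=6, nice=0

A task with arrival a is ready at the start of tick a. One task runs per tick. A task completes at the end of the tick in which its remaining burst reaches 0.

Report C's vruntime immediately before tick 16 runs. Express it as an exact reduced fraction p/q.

t=0: vr[A=0 C=0 D=0] → run A
t=1: vr[A=1 C=0 D=0] → run C
t=2: vr[A=1 C=1024/335 D=0 E=0 H=0] → run D
t=3: vr[A=1 C=1024/335 D=1024/655 E=0 H=0] → run E
t=4: vr[A=1 C=1024/335 D=1024/655 E=512/793 F=0 H=0] → run F
t=5: vr[A=1 C=1024/335 D=1024/655 E=512/793 F=512/793 H=0] → run H
t=6: vr[A=1 C=1024/335 D=1024/655 E=512/793 F=512/793 H=1] → run E
t=7: vr[A=1 C=1024/335 D=1024/655 E=1024/793 F=512/793 H=1] → run F
t=8: vr[A=1 C=1024/335 D=1024/655 E=1024/793 F=1024/793 H=1] → run A
t=9: vr[A=2 C=1024/335 D=1024/655 E=1024/793 F=1024/793 H=1] → run H
t=10: vr[A=2 C=1024/335 D=1024/655 E=1024/793 F=1024/793 H=2] → run E
t=11: vr[A=2 C=1024/335 D=1024/655 E=1536/793 F=1024/793 H=2] → run F
t=12: vr[A=2 C=1024/335 D=1024/655 E=1536/793 F=1536/793 H=2] → run D
t=13: vr[A=2 C=1024/335 D=2048/655 E=1536/793 F=1536/793 H=2] → run E
t=14: vr[A=2 C=1024/335 D=2048/655 E=2048/793 F=1536/793 H=2] → run F
t=15: vr[A=2 C=1024/335 D=2048/655 E=2048/793 H=2] → run A
t=16: vr[A=3 C=1024/335 D=2048/655 E=2048/793 H=2] → run H
t=17: vr[A=3 C=1024/335 D=2048/655 E=2048/793 H=3] → run E
t=18: vr[A=3 C=1024/335 D=2048/655 E=2560/793 H=3] → run A
t=19: vr[A=4 C=1024/335 D=2048/655 E=2560/793 H=3] → run H
t=20: vr[A=4 C=1024/335 D=2048/655 E=2560/793 H=4] → run C
t=21: vr[A=4 C=2048/335 D=2048/655 E=2560/793 H=4] → run D
t=22: vr[A=4 C=2048/335 D=3072/655 E=2560/793 H=4] → run E
t=23: vr[A=4 C=2048/335 D=3072/655 E=3072/793 H=4] → run E
t=24: vr[A=4 C=2048/335 D=3072/655 H=4] → run A
t=25: vr[A=5 C=2048/335 D=3072/655 H=4] → run H
t=26: vr[A=5 C=2048/335 D=3072/655 H=5] → run D
t=27: vr[A=5 C=2048/335 D=4096/655 H=5] → run A
t=28: vr[A=6 C=2048/335 D=4096/655 H=5] → run H
t=29: vr[A=6 C=2048/335 D=4096/655] → run A
t=30: vr[A=7 C=2048/335 D=4096/655] → run C
t=31: vr[A=7 C=3072/335 D=4096/655] → run D
t=32: vr[A=7 C=3072/335] → run A
t=33: vr[C=3072/335] → run C
t=34: vr[C=4096/335] → run C
t=35: (idle)
t=36: (idle)
t=37: (idle)
t=38: (idle)

vruntime(C, start of tick 16) = 1024/335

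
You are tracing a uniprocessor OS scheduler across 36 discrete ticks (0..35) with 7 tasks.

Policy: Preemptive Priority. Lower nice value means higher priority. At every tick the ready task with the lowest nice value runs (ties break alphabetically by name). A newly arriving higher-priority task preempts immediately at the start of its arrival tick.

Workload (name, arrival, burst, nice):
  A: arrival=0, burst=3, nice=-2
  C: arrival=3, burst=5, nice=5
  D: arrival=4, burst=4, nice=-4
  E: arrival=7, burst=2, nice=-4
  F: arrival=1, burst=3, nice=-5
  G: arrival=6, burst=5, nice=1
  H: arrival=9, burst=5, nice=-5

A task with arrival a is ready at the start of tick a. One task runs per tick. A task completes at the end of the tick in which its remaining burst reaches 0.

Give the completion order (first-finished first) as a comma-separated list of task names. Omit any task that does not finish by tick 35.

completion order = F, D, H, E, A, G, C

t=0: ready={A} → run A
t=1: ready={A,F} → run F
t=2: ready={A,F} → run F
t=3: ready={A,C,F} → run F
t=4: ready={A,C,D} → run D
t=5: ready={A,C,D} → run D
t=6: ready={A,C,D,G} → run D
t=7: ready={A,C,D,E,G} → run D
t=8: ready={A,C,E,G} → run E
t=9: ready={A,C,E,G,H} → run H
t=10: ready={A,C,E,G,H} → run H
t=11: ready={A,C,E,G,H} → run H
t=12: ready={A,C,E,G,H} → run H
t=13: ready={A,C,E,G,H} → run H
t=14: ready={A,C,E,G} → run E
t=15: ready={A,C,G} → run A
t=16: ready={A,C,G} → run A
t=17: ready={C,G} → run G
t=18: ready={C,G} → run G
t=19: ready={C,G} → run G
t=20: ready={C,G} → run G
t=21: ready={C,G} → run G
t=22: ready={C} → run C
t=23: ready={C} → run C
t=24: ready={C} → run C
t=25: ready={C} → run C
t=26: ready={C} → run C
t=27: (idle)
t=28: (idle)
t=29: (idle)
t=30: (idle)
t=31: (idle)
t=32: (idle)
t=33: (idle)
t=34: (idle)
t=35: (idle)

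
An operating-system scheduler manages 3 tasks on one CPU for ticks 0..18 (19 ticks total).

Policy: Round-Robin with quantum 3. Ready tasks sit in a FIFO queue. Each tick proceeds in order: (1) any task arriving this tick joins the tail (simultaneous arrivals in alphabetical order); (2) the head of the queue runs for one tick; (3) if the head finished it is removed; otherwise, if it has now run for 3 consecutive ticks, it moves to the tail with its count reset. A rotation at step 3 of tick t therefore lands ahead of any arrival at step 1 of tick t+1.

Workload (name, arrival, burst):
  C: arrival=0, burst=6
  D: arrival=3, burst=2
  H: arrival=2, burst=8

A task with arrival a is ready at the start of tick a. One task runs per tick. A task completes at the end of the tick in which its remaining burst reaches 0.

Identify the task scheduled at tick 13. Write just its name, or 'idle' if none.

t=0: queue=[C] q_used=0 → run C
t=1: queue=[C] q_used=1 → run C
t=2: queue=[C,H] q_used=2 → run C
t=3: queue=[H,C,D] q_used=0 → run H
t=4: queue=[H,C,D] q_used=1 → run H
t=5: queue=[H,C,D] q_used=2 → run H
t=6: queue=[C,D,H] q_used=0 → run C
t=7: queue=[C,D,H] q_used=1 → run C
t=8: queue=[C,D,H] q_used=2 → run C
t=9: queue=[D,H] q_used=0 → run D
t=10: queue=[D,H] q_used=1 → run D
t=11: queue=[H] q_used=0 → run H
t=12: queue=[H] q_used=1 → run H
t=13: queue=[H] q_used=2 → run H
t=14: queue=[H] q_used=0 → run H
t=15: queue=[H] q_used=1 → run H
t=16: (idle)
t=17: (idle)
t=18: (idle)

running at tick 13 = H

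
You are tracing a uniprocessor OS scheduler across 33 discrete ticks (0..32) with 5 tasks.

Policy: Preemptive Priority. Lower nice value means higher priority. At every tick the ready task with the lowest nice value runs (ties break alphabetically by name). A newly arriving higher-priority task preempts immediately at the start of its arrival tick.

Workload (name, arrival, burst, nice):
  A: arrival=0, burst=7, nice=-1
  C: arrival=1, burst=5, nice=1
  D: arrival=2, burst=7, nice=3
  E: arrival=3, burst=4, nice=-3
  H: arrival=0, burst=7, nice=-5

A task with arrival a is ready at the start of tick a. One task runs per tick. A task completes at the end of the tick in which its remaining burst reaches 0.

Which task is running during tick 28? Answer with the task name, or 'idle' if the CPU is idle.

running at tick 28 = D

t=0: ready={A,H} → run H
t=1: ready={A,C,H} → run H
t=2: ready={A,C,D,H} → run H
t=3: ready={A,C,D,E,H} → run H
t=4: ready={A,C,D,E,H} → run H
t=5: ready={A,C,D,E,H} → run H
t=6: ready={A,C,D,E,H} → run H
t=7: ready={A,C,D,E} → run E
t=8: ready={A,C,D,E} → run E
t=9: ready={A,C,D,E} → run E
t=10: ready={A,C,D,E} → run E
t=11: ready={A,C,D} → run A
t=12: ready={A,C,D} → run A
t=13: ready={A,C,D} → run A
t=14: ready={A,C,D} → run A
t=15: ready={A,C,D} → run A
t=16: ready={A,C,D} → run A
t=17: ready={A,C,D} → run A
t=18: ready={C,D} → run C
t=19: ready={C,D} → run C
t=20: ready={C,D} → run C
t=21: ready={C,D} → run C
t=22: ready={C,D} → run C
t=23: ready={D} → run D
t=24: ready={D} → run D
t=25: ready={D} → run D
t=26: ready={D} → run D
t=27: ready={D} → run D
t=28: ready={D} → run D
t=29: ready={D} → run D
t=30: (idle)
t=31: (idle)
t=32: (idle)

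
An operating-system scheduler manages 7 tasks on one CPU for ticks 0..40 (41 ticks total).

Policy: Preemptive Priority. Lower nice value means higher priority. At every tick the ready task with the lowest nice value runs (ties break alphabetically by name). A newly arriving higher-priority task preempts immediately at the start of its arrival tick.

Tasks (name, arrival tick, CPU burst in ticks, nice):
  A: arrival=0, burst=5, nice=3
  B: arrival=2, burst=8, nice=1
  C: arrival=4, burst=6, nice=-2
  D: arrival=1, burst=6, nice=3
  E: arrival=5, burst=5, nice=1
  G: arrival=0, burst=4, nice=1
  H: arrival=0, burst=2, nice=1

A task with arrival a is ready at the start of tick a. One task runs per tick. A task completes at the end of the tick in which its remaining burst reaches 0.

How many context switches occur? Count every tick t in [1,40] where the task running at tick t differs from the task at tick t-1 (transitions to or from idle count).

t=0: ready={A,G,H} → run G
t=1: ready={A,D,G,H} → run G
t=2: ready={A,B,D,G,H} → run B
t=3: ready={A,B,D,G,H} → run B
t=4: ready={A,B,C,D,G,H} → run C
t=5: ready={A,B,C,D,E,G,H} → run C
t=6: ready={A,B,C,D,E,G,H} → run C
t=7: ready={A,B,C,D,E,G,H} → run C
t=8: ready={A,B,C,D,E,G,H} → run C
t=9: ready={A,B,C,D,E,G,H} → run C
t=10: ready={A,B,D,E,G,H} → run B
t=11: ready={A,B,D,E,G,H} → run B
t=12: ready={A,B,D,E,G,H} → run B
t=13: ready={A,B,D,E,G,H} → run B
t=14: ready={A,B,D,E,G,H} → run B
t=15: ready={A,B,D,E,G,H} → run B
t=16: ready={A,D,E,G,H} → run E
t=17: ready={A,D,E,G,H} → run E
t=18: ready={A,D,E,G,H} → run E
t=19: ready={A,D,E,G,H} → run E
t=20: ready={A,D,E,G,H} → run E
t=21: ready={A,D,G,H} → run G
t=22: ready={A,D,G,H} → run G
t=23: ready={A,D,H} → run H
t=24: ready={A,D,H} → run H
t=25: ready={A,D} → run A
t=26: ready={A,D} → run A
t=27: ready={A,D} → run A
t=28: ready={A,D} → run A
t=29: ready={A,D} → run A
t=30: ready={D} → run D
t=31: ready={D} → run D
t=32: ready={D} → run D
t=33: ready={D} → run D
t=34: ready={D} → run D
t=35: ready={D} → run D
t=36: (idle)
t=37: (idle)
t=38: (idle)
t=39: (idle)
t=40: (idle)

context switches = 9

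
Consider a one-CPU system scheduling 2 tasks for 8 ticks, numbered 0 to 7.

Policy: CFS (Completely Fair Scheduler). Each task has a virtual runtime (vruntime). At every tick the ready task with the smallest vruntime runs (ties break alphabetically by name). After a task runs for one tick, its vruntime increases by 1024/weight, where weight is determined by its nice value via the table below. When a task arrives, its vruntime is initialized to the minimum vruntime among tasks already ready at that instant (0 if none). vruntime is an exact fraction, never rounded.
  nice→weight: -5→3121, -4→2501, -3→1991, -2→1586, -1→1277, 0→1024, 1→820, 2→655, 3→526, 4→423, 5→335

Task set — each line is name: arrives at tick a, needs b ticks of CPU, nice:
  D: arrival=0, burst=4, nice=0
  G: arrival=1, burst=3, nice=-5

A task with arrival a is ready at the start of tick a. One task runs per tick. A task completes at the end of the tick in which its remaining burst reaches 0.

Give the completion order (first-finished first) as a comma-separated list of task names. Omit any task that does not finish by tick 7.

t=0: vr[D=0] → run D
t=1: vr[D=1 G=1] → run D
t=2: vr[D=2 G=1] → run G
t=3: vr[D=2 G=4145/3121] → run G
t=4: vr[D=2 G=5169/3121] → run G
t=5: vr[D=2] → run D
t=6: vr[D=3] → run D
t=7: (idle)

completion order = G, D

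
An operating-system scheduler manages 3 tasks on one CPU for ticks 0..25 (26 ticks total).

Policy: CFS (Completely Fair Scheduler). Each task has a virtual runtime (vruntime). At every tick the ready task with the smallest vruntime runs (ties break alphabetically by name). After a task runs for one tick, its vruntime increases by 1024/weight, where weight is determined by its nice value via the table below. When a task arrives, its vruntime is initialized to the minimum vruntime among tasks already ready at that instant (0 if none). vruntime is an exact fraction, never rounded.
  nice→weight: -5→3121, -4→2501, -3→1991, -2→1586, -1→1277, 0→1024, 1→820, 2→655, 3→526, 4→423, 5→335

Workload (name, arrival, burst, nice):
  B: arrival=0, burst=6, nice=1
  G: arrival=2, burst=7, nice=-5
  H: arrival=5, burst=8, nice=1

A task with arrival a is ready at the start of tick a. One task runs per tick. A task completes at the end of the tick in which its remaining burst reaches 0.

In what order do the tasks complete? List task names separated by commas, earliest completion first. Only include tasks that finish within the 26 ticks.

t=0: vr[B=0] → run B
t=1: vr[B=256/205] → run B
t=2: vr[B=512/205 G=512/205] → run B
t=3: vr[B=768/205 G=512/205] → run G
t=4: vr[B=768/205 G=1807872/639805] → run G
t=5: vr[B=768/205 G=2017792/639805 H=2017792/639805] → run G
t=6: vr[B=768/205 G=2227712/639805 H=2017792/639805] → run H
t=7: vr[B=768/205 G=2227712/639805 H=2816768/639805] → run G
t=8: vr[B=768/205 G=2437632/639805 H=2816768/639805] → run B
t=9: vr[B=1024/205 G=2437632/639805 H=2816768/639805] → run G
t=10: vr[B=1024/205 G=2647552/639805 H=2816768/639805] → run G
t=11: vr[B=1024/205 G=2857472/639805 H=2816768/639805] → run H
t=12: vr[B=1024/205 G=2857472/639805 H=3615744/639805] → run G
t=13: vr[B=1024/205 H=3615744/639805] → run B
t=14: vr[B=256/41 H=3615744/639805] → run H
t=15: vr[B=256/41 H=882944/127961] → run B
t=16: vr[H=882944/127961] → run H
t=17: vr[H=5213696/639805] → run H
t=18: vr[H=6012672/639805] → run H
t=19: vr[H=6811648/639805] → run H
t=20: vr[H=7610624/639805] → run H
t=21: (idle)
t=22: (idle)
t=23: (idle)
t=24: (idle)
t=25: (idle)

completion order = G, B, H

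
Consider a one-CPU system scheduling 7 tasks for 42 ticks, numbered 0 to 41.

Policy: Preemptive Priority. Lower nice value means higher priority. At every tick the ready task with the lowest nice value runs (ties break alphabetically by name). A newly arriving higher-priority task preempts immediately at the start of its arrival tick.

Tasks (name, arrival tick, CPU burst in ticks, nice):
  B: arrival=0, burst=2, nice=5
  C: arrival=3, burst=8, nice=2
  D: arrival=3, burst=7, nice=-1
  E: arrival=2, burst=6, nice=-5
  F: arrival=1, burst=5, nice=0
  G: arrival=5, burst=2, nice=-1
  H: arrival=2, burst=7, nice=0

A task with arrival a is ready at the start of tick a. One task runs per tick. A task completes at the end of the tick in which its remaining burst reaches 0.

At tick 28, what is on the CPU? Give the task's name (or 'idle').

running at tick 28 = C

t=0: ready={B} → run B
t=1: ready={B,F} → run F
t=2: ready={B,E,F,H} → run E
t=3: ready={B,C,D,E,F,H} → run E
t=4: ready={B,C,D,E,F,H} → run E
t=5: ready={B,C,D,E,F,G,H} → run E
t=6: ready={B,C,D,E,F,G,H} → run E
t=7: ready={B,C,D,E,F,G,H} → run E
t=8: ready={B,C,D,F,G,H} → run D
t=9: ready={B,C,D,F,G,H} → run D
t=10: ready={B,C,D,F,G,H} → run D
t=11: ready={B,C,D,F,G,H} → run D
t=12: ready={B,C,D,F,G,H} → run D
t=13: ready={B,C,D,F,G,H} → run D
t=14: ready={B,C,D,F,G,H} → run D
t=15: ready={B,C,F,G,H} → run G
t=16: ready={B,C,F,G,H} → run G
t=17: ready={B,C,F,H} → run F
t=18: ready={B,C,F,H} → run F
t=19: ready={B,C,F,H} → run F
t=20: ready={B,C,F,H} → run F
t=21: ready={B,C,H} → run H
t=22: ready={B,C,H} → run H
t=23: ready={B,C,H} → run H
t=24: ready={B,C,H} → run H
t=25: ready={B,C,H} → run H
t=26: ready={B,C,H} → run H
t=27: ready={B,C,H} → run H
t=28: ready={B,C} → run C
t=29: ready={B,C} → run C
t=30: ready={B,C} → run C
t=31: ready={B,C} → run C
t=32: ready={B,C} → run C
t=33: ready={B,C} → run C
t=34: ready={B,C} → run C
t=35: ready={B,C} → run C
t=36: ready={B} → run B
t=37: (idle)
t=38: (idle)
t=39: (idle)
t=40: (idle)
t=41: (idle)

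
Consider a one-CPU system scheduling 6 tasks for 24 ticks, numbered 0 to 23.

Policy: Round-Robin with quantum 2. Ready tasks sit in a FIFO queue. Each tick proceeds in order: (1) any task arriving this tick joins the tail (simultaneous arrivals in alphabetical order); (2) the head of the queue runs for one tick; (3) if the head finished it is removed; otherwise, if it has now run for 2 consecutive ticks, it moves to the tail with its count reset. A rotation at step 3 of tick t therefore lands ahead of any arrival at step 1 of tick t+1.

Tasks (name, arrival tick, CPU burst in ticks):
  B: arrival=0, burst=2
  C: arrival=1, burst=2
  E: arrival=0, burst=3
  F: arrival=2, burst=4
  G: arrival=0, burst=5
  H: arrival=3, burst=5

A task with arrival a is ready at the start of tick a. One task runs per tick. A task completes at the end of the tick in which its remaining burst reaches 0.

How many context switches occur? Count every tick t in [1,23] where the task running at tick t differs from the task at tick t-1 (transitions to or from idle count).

context switches = 12

t=0: queue=[B,E,G] q_used=0 → run B
t=1: queue=[B,E,G,C] q_used=1 → run B
t=2: queue=[E,G,C,F] q_used=0 → run E
t=3: queue=[E,G,C,F,H] q_used=1 → run E
t=4: queue=[G,C,F,H,E] q_used=0 → run G
t=5: queue=[G,C,F,H,E] q_used=1 → run G
t=6: queue=[C,F,H,E,G] q_used=0 → run C
t=7: queue=[C,F,H,E,G] q_used=1 → run C
t=8: queue=[F,H,E,G] q_used=0 → run F
t=9: queue=[F,H,E,G] q_used=1 → run F
t=10: queue=[H,E,G,F] q_used=0 → run H
t=11: queue=[H,E,G,F] q_used=1 → run H
t=12: queue=[E,G,F,H] q_used=0 → run E
t=13: queue=[G,F,H] q_used=0 → run G
t=14: queue=[G,F,H] q_used=1 → run G
t=15: queue=[F,H,G] q_used=0 → run F
t=16: queue=[F,H,G] q_used=1 → run F
t=17: queue=[H,G] q_used=0 → run H
t=18: queue=[H,G] q_used=1 → run H
t=19: queue=[G,H] q_used=0 → run G
t=20: queue=[H] q_used=0 → run H
t=21: (idle)
t=22: (idle)
t=23: (idle)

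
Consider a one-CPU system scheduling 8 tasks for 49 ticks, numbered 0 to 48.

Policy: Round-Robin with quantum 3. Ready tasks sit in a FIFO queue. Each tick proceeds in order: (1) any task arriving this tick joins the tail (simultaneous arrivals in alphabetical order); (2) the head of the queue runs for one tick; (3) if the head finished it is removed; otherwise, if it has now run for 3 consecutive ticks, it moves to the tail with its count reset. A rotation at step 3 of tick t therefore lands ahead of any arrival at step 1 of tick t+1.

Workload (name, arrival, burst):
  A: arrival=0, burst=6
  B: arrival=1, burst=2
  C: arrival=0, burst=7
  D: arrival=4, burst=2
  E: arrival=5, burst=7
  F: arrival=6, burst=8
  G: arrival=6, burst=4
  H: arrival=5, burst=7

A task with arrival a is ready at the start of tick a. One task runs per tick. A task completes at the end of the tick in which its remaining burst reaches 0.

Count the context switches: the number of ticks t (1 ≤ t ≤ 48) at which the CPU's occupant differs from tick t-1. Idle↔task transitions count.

t=0: queue=[A,C] q_used=0 → run A
t=1: queue=[A,C,B] q_used=1 → run A
t=2: queue=[A,C,B] q_used=2 → run A
t=3: queue=[C,B,A] q_used=0 → run C
t=4: queue=[C,B,A,D] q_used=1 → run C
t=5: queue=[C,B,A,D,E,H] q_used=2 → run C
t=6: queue=[B,A,D,E,H,C,F,G] q_used=0 → run B
t=7: queue=[B,A,D,E,H,C,F,G] q_used=1 → run B
t=8: queue=[A,D,E,H,C,F,G] q_used=0 → run A
t=9: queue=[A,D,E,H,C,F,G] q_used=1 → run A
t=10: queue=[A,D,E,H,C,F,G] q_used=2 → run A
t=11: queue=[D,E,H,C,F,G] q_used=0 → run D
t=12: queue=[D,E,H,C,F,G] q_used=1 → run D
t=13: queue=[E,H,C,F,G] q_used=0 → run E
t=14: queue=[E,H,C,F,G] q_used=1 → run E
t=15: queue=[E,H,C,F,G] q_used=2 → run E
t=16: queue=[H,C,F,G,E] q_used=0 → run H
t=17: queue=[H,C,F,G,E] q_used=1 → run H
t=18: queue=[H,C,F,G,E] q_used=2 → run H
t=19: queue=[C,F,G,E,H] q_used=0 → run C
t=20: queue=[C,F,G,E,H] q_used=1 → run C
t=21: queue=[C,F,G,E,H] q_used=2 → run C
t=22: queue=[F,G,E,H,C] q_used=0 → run F
t=23: queue=[F,G,E,H,C] q_used=1 → run F
t=24: queue=[F,G,E,H,C] q_used=2 → run F
t=25: queue=[G,E,H,C,F] q_used=0 → run G
t=26: queue=[G,E,H,C,F] q_used=1 → run G
t=27: queue=[G,E,H,C,F] q_used=2 → run G
t=28: queue=[E,H,C,F,G] q_used=0 → run E
t=29: queue=[E,H,C,F,G] q_used=1 → run E
t=30: queue=[E,H,C,F,G] q_used=2 → run E
t=31: queue=[H,C,F,G,E] q_used=0 → run H
t=32: queue=[H,C,F,G,E] q_used=1 → run H
t=33: queue=[H,C,F,G,E] q_used=2 → run H
t=34: queue=[C,F,G,E,H] q_used=0 → run C
t=35: queue=[F,G,E,H] q_used=0 → run F
t=36: queue=[F,G,E,H] q_used=1 → run F
t=37: queue=[F,G,E,H] q_used=2 → run F
t=38: queue=[G,E,H,F] q_used=0 → run G
t=39: queue=[E,H,F] q_used=0 → run E
t=40: queue=[H,F] q_used=0 → run H
t=41: queue=[F] q_used=0 → run F
t=42: queue=[F] q_used=1 → run F
t=43: (idle)
t=44: (idle)
t=45: (idle)
t=46: (idle)
t=47: (idle)
t=48: (idle)

context switches = 18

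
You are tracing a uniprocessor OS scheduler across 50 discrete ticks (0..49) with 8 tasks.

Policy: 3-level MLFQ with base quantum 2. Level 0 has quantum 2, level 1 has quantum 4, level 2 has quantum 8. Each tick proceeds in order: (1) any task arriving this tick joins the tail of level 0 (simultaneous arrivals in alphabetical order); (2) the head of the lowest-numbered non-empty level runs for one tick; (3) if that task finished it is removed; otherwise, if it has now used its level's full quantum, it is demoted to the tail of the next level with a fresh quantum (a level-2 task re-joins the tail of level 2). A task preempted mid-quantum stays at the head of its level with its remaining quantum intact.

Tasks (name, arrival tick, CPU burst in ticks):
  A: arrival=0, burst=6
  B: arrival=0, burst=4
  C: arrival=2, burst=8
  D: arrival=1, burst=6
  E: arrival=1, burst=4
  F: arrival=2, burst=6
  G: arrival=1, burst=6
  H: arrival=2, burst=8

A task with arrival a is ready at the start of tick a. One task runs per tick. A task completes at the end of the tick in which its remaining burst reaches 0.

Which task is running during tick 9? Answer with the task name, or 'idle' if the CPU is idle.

t=0: L0/L1/L2 = AB/-/- → run A
t=1: L0/L1/L2 = ABDEG/-/- → run A
t=2: L0/L1/L2 = BDEGCFH/A/- → run B
t=3: L0/L1/L2 = BDEGCFH/A/- → run B
t=4: L0/L1/L2 = DEGCFH/AB/- → run D
t=5: L0/L1/L2 = DEGCFH/AB/- → run D
t=6: L0/L1/L2 = EGCFH/ABD/- → run E
t=7: L0/L1/L2 = EGCFH/ABD/- → run E
t=8: L0/L1/L2 = GCFH/ABDE/- → run G
t=9: L0/L1/L2 = GCFH/ABDE/- → run G
t=10: L0/L1/L2 = CFH/ABDEG/- → run C
t=11: L0/L1/L2 = CFH/ABDEG/- → run C
t=12: L0/L1/L2 = FH/ABDEGC/- → run F
t=13: L0/L1/L2 = FH/ABDEGC/- → run F
t=14: L0/L1/L2 = H/ABDEGCF/- → run H
t=15: L0/L1/L2 = H/ABDEGCF/- → run H
t=16: L0/L1/L2 = -/ABDEGCFH/- → run A
t=17: L0/L1/L2 = -/ABDEGCFH/- → run A
t=18: L0/L1/L2 = -/ABDEGCFH/- → run A
t=19: L0/L1/L2 = -/ABDEGCFH/- → run A
t=20: L0/L1/L2 = -/BDEGCFH/- → run B
t=21: L0/L1/L2 = -/BDEGCFH/- → run B
t=22: L0/L1/L2 = -/DEGCFH/- → run D
t=23: L0/L1/L2 = -/DEGCFH/- → run D
t=24: L0/L1/L2 = -/DEGCFH/- → run D
t=25: L0/L1/L2 = -/DEGCFH/- → run D
t=26: L0/L1/L2 = -/EGCFH/- → run E
t=27: L0/L1/L2 = -/EGCFH/- → run E
t=28: L0/L1/L2 = -/GCFH/- → run G
t=29: L0/L1/L2 = -/GCFH/- → run G
t=30: L0/L1/L2 = -/GCFH/- → run G
t=31: L0/L1/L2 = -/GCFH/- → run G
t=32: L0/L1/L2 = -/CFH/- → run C
t=33: L0/L1/L2 = -/CFH/- → run C
t=34: L0/L1/L2 = -/CFH/- → run C
t=35: L0/L1/L2 = -/CFH/- → run C
t=36: L0/L1/L2 = -/FH/C → run F
t=37: L0/L1/L2 = -/FH/C → run F
t=38: L0/L1/L2 = -/FH/C → run F
t=39: L0/L1/L2 = -/FH/C → run F
t=40: L0/L1/L2 = -/H/C → run H
t=41: L0/L1/L2 = -/H/C → run H
t=42: L0/L1/L2 = -/H/C → run H
t=43: L0/L1/L2 = -/H/C → run H
t=44: L0/L1/L2 = -/-/CH → run C
t=45: L0/L1/L2 = -/-/CH → run C
t=46: L0/L1/L2 = -/-/H → run H
t=47: L0/L1/L2 = -/-/H → run H
t=48: (idle)
t=49: (idle)

running at tick 9 = G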